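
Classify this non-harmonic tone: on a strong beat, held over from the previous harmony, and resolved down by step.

Approach: by preparation — the pitch is first a chord tone, then held (tied or repeated) while the harmony changes under it. Departure: down by step. Metric position: strong.
A prepared dissonance that resolves downward by step — a suspension. (The same figure resolving upward would be a retardation.)

Suspension.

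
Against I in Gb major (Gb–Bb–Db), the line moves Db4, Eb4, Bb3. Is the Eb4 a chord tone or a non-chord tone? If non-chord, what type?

The harmony at that moment is Gb major triad (Gb, Bb, Db); Eb4 is not a chord tone.
It is approached by step up from Db4 and left by leap down to Bb3.
Step in, leap out — an escape tone.

Non-chord tone — an escape tone.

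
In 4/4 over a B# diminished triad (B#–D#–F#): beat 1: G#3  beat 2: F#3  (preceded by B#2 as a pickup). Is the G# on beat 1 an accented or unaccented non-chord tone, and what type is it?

The harmony at that moment is B# diminished triad (B#, D#, F#); G#3 is not a chord tone.
It is approached by leap up from B#2 and left by step down to F#3.
Leap in, step out — an appoggiatura.
It falls on the downbeat, so it is accented.

Accented appoggiatura.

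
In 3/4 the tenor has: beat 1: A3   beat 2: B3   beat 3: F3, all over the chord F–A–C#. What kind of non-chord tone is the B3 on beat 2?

The harmony at that moment is F augmented triad (F, A, C#); B3 is not a chord tone.
It is approached by step up from A3 and left by leap down to F3.
Step in, leap out, on a weak beat — an escape tone.

Escape tone.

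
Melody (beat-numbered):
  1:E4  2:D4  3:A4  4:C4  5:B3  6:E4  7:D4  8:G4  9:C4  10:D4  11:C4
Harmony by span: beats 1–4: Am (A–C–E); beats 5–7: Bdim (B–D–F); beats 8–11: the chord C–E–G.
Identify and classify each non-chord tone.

D4 (beat 2) — escape tone; E4 (beat 6) — appoggiatura; D4 (beat 10) — neighbor tone.

The harmony at that moment is A minor triad (A, C, E); D4 is not a chord tone.
It is approached by step down from E4 and left by leap up to A4.
Step in, leap out — an escape tone.
The harmony at that moment is B diminished triad (B, D, F); E4 is not a chord tone.
It is approached by leap up from B3 and left by step down to D4.
Leap in, step out — an appoggiatura.
The harmony at that moment is C major triad (C, E, G); D4 is not a chord tone.
It is approached by step up from C4 and left by step down to C4.
Step away and step back to the same note — a neighbor tone (upper neighbor).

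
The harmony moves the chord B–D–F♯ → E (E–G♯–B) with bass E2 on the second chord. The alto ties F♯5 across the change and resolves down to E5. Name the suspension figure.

At the second chord the bass is E2. The suspended F♯5 lies a ninth above the bass; after resolving down by step to E5, the interval above the bass becomes an octave.
Suspension figures are named by those two intervals: 9–8.

9–8 suspension.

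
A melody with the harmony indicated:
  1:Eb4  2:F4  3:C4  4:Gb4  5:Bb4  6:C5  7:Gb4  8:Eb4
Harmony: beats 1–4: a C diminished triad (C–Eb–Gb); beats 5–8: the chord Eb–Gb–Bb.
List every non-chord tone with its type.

F4 (beat 2) — escape tone; C5 (beat 6) — escape tone.

The harmony at that moment is C diminished triad (C, Eb, Gb); F4 is not a chord tone.
It is approached by step up from Eb4 and left by leap down to C4.
Step in, leap out — an escape tone.
The harmony at that moment is Eb minor triad (Eb, Gb, Bb); C5 is not a chord tone.
It is approached by step up from Bb4 and left by leap down to Gb4.
Step in, leap out — an escape tone.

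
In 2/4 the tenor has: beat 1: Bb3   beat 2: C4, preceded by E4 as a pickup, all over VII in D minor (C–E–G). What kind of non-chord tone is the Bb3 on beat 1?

The harmony at that moment is C major triad (C, E, G); Bb3 is not a chord tone.
It is approached by leap down from E4 and left by step up to C4.
Leap in, step out, metrically accented — an appoggiatura.

Appoggiatura.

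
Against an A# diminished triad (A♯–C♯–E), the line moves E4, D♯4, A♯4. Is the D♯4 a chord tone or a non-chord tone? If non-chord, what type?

The harmony at that moment is A♯ diminished triad (A♯, C♯, E); D♯4 is not a chord tone.
It is approached by step down from E4 and left by leap up to A♯4.
Step in, leap out — an escape tone.

Non-chord tone — an escape tone.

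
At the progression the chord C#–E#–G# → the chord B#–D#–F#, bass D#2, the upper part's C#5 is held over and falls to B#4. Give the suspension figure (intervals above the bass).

7–6 suspension.

At the second chord the bass is D#2. The suspended C#5 lies a seventh above the bass; after resolving down by step to B#4, the interval above the bass becomes a sixth.
Suspension figures are named by those two intervals: 7–6.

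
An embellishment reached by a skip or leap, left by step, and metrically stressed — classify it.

Approach: by leap. Departure: by step. Metric position: strong.
Leap in, step out, in a metrically strong position — an appoggiatura. (It is the mirror image of the escape tone, which steps in and leaps out from a weak position.)

Appoggiatura.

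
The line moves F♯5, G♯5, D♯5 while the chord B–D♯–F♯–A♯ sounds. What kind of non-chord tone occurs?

The harmony at that moment is B major seventh chord (B, D♯, F♯, A♯); G♯5 is not a chord tone.
It is approached by step up from F♯5 and left by leap down to D♯5.
Step in, leap out — an escape tone.

G♯5 is an escape tone.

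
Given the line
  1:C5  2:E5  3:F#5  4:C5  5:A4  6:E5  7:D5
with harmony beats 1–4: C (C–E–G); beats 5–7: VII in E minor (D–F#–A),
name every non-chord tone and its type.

F#5 (beat 3) — escape tone; E5 (beat 6) — appoggiatura.

The harmony at that moment is C major triad (C, E, G); F#5 is not a chord tone.
It is approached by step up from E5 and left by leap down to C5.
Step in, leap out — an escape tone.
The harmony at that moment is D major triad (D, F#, A); E5 is not a chord tone.
It is approached by leap up from A4 and left by step down to D5.
Leap in, step out — an appoggiatura.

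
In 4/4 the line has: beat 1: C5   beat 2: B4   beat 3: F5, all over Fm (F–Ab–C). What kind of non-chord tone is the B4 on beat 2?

Escape tone.

The harmony at that moment is F minor triad (F, Ab, C); B4 is not a chord tone.
It is approached by step down from C5 and left by leap up to F5.
Step in, leap out, on a weak beat — an escape tone.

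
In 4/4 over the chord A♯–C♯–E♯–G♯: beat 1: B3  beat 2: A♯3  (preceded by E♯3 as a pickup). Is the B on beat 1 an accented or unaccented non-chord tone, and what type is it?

The harmony at that moment is A♯ minor seventh chord (A♯, C♯, E♯, G♯); B3 is not a chord tone.
It is approached by leap up from E♯3 and left by step down to A♯3.
Leap in, step out — an appoggiatura.
It falls on the downbeat, so it is accented.

Accented appoggiatura.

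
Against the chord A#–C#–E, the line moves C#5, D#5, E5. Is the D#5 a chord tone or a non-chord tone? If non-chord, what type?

Non-chord tone — a passing tone.

The harmony at that moment is A# diminished triad (A#, C#, E); D#5 is not a chord tone.
It is approached by step up from C#5 and left by step up to E5.
Step in, step out in the same direction — a passing tone.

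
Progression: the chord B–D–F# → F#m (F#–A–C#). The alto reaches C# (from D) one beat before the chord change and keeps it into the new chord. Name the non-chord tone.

C# is an anticipation.

The harmony at that moment is B minor triad (B, D, F#); C# is not a chord tone.
It is approached by step down from D and then sustained as the same pitch into the next harmony.
Arriving early and becoming a chord tone when the harmony changes — an anticipation.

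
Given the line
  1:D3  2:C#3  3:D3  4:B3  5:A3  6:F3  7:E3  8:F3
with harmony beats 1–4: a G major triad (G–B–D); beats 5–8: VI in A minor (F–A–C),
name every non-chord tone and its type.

C#3 (beat 2) — neighbor tone; E3 (beat 7) — neighbor tone.

The harmony at that moment is G major triad (G, B, D); C#3 is not a chord tone.
It is approached by step down from D3 and left by step up to D3.
Step away and step back to the same note — a neighbor tone (lower neighbor).
The harmony at that moment is F major triad (F, A, C); E3 is not a chord tone.
It is approached by step down from F3 and left by step up to F3.
Step away and step back to the same note — a neighbor tone (lower neighbor).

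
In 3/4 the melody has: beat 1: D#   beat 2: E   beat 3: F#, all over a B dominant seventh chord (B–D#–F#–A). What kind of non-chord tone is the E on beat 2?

The harmony at that moment is B dominant seventh chord (B, D#, F#, A); E is not a chord tone.
It is approached by step up from D# and left by step up to F#.
Step in, step out in the same direction — a passing tone.

Passing tone.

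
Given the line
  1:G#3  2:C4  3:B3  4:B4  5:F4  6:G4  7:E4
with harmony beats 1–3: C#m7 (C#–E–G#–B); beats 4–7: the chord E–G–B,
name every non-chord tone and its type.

C4 (beat 2) — appoggiatura; F4 (beat 5) — appoggiatura.

The harmony at that moment is C# minor seventh chord (C#, E, G#, B); C4 is not a chord tone.
It is approached by leap up from G#3 and left by step down to B3.
Leap in, step out — an appoggiatura.
The harmony at that moment is E minor triad (E, G, B); F4 is not a chord tone.
It is approached by leap down from B4 and left by step up to G4.
Leap in, step out — an appoggiatura.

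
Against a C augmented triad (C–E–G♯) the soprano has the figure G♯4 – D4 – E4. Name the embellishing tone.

The harmony at that moment is C augmented triad (C, E, G♯); D4 is not a chord tone.
It is approached by leap down from G♯4 and left by step up to E4.
Leap in, step out — an appoggiatura.

D4 is an appoggiatura.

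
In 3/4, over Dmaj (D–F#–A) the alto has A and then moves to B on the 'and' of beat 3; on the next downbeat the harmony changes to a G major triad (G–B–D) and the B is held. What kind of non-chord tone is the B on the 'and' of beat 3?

The harmony at that moment is D major triad (D, F#, A); B is not a chord tone.
It is approached by step up from A and then sustained as the same pitch into the next harmony.
Arriving early and becoming a chord tone when the harmony changes — an anticipation.

Anticipation.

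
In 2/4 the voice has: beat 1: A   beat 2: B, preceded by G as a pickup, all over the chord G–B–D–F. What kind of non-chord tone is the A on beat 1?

Passing tone.

The harmony at that moment is G dominant seventh chord (G, B, D, F); A is not a chord tone.
It is approached by step up from G and left by step up to B.
Step in, step out in the same direction — a passing tone.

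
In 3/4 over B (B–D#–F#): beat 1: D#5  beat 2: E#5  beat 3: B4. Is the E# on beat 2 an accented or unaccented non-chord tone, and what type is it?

The harmony at that moment is B major triad (B, D#, F#); E#5 is not a chord tone.
It is approached by step up from D#5 and left by leap down to B4.
Step in, leap out — an escape tone.
It falls on a weak beat, so it is unaccented.

Unaccented escape tone.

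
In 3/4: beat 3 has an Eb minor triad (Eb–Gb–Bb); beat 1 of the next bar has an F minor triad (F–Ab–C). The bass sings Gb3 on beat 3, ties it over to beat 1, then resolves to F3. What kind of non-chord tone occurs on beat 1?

Suspension.

The harmony at that moment is F minor triad (F, Ab, C); Gb3 is not a chord tone.
It is held over (the same pitch as the preceding Gb3) and left by step down to F3.
Held over from the previous chord and resolving down by step — a suspension.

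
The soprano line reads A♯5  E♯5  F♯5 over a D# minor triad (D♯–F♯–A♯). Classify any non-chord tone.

E♯5 is an appoggiatura.

The harmony at that moment is D♯ minor triad (D♯, F♯, A♯); E♯5 is not a chord tone.
It is approached by leap down from A♯5 and left by step up to F♯5.
Leap in, step out — an appoggiatura.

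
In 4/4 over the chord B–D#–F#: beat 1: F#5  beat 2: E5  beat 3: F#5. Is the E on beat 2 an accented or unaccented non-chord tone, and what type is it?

Unaccented neighbor tone.

The harmony at that moment is B major triad (B, D#, F#); E5 is not a chord tone.
It is approached by step down from F#5 and left by step up to F#5.
Step away and step back to the same note — a neighbor tone (lower neighbor).
It falls on a weak beat, so it is unaccented.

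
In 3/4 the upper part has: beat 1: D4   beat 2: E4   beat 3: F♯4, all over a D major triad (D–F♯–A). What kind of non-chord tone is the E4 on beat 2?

Passing tone.

The harmony at that moment is D major triad (D, F♯, A); E4 is not a chord tone.
It is approached by step up from D4 and left by step up to F♯4.
Step in, step out in the same direction — a passing tone.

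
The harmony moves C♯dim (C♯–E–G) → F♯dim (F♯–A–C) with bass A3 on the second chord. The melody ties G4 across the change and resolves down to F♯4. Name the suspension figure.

7–6 suspension.

At the second chord the bass is A3. The suspended G4 lies a seventh above the bass; after resolving down by step to F♯4, the interval above the bass becomes a sixth.
Suspension figures are named by those two intervals: 7–6.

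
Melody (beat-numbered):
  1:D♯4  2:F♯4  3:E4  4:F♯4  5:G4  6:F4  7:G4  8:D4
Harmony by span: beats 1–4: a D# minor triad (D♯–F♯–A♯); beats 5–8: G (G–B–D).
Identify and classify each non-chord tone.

The harmony at that moment is D♯ minor triad (D♯, F♯, A♯); E4 is not a chord tone.
It is approached by step down from F♯4 and left by step up to F♯4.
Step away and step back to the same note — a neighbor tone (lower neighbor).
The harmony at that moment is G major triad (G, B, D); F4 is not a chord tone.
It is approached by step down from G4 and left by step up to G4.
Step away and step back to the same note — a neighbor tone (lower neighbor).

E4 (beat 3) — neighbor tone; F4 (beat 6) — neighbor tone.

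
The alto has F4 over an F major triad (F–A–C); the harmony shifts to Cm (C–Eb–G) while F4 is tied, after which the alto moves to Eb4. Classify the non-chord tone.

F4 is a suspension.

The harmony at that moment is C minor triad (C, Eb, G); F4 is not a chord tone.
It is held over (the same pitch as the preceding F4) and left by step down to Eb4.
Held over from the previous chord and resolving down by step — a suspension.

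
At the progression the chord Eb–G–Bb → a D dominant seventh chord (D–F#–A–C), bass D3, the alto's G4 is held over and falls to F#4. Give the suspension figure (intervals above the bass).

4–3 suspension.

At the second chord the bass is D3. The suspended G4 lies a fourth above the bass; after resolving down by step to F#4, the interval above the bass becomes a third.
Suspension figures are named by those two intervals: 4–3.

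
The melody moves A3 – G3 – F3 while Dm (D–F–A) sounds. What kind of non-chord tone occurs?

G3 is a passing tone.

The harmony at that moment is D minor triad (D, F, A); G3 is not a chord tone.
It is approached by step down from A3 and left by step down to F3.
Step in, step out in the same direction — a passing tone.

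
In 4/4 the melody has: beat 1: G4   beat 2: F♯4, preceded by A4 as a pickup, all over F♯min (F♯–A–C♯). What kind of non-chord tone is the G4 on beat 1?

The harmony at that moment is F♯ minor triad (F♯, A, C♯); G4 is not a chord tone.
It is approached by step down from A4 and left by step down to F♯4.
Step in, step out in the same direction — a passing tone.

Passing tone.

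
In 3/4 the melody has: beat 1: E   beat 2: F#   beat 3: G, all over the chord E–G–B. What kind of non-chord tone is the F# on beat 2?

The harmony at that moment is E minor triad (E, G, B); F# is not a chord tone.
It is approached by step up from E and left by step up to G.
Step in, step out in the same direction — a passing tone.

Passing tone.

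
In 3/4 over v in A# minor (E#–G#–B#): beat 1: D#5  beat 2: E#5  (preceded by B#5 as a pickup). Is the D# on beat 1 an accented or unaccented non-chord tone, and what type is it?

The harmony at that moment is E# minor triad (E#, G#, B#); D#5 is not a chord tone.
It is approached by leap down from B#5 and left by step up to E#5.
Leap in, step out — an appoggiatura.
It falls on the downbeat, so it is accented.

Accented appoggiatura.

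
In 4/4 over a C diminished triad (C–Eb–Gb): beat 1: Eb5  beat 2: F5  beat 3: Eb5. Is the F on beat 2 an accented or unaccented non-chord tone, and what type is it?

The harmony at that moment is C diminished triad (C, Eb, Gb); F5 is not a chord tone.
It is approached by step up from Eb5 and left by step down to Eb5.
Step away and step back to the same note — a neighbor tone (upper neighbor).
It falls on a weak beat, so it is unaccented.

Unaccented neighbor tone.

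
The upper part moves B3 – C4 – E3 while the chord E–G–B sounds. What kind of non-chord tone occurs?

C4 is an escape tone.

The harmony at that moment is E minor triad (E, G, B); C4 is not a chord tone.
It is approached by step up from B3 and left by leap down to E3.
Step in, leap out — an escape tone.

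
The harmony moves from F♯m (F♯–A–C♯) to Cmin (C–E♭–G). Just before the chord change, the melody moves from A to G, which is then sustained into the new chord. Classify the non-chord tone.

The harmony at that moment is F♯ minor triad (F♯, A, C♯); G is not a chord tone.
It is approached by step down from A and then sustained as the same pitch into the next harmony.
Arriving early and becoming a chord tone when the harmony changes — an anticipation.

G is an anticipation.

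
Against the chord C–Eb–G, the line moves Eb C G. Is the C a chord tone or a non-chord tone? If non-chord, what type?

C minor triad contains C, Eb, G; C is the root, so it is a chord tone.

Chord tone (the root of C minor triad).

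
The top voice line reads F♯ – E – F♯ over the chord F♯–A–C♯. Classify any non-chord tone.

E is a neighbor tone.

The harmony at that moment is F♯ minor triad (F♯, A, C♯); E is not a chord tone.
It is approached by step down from F♯ and left by step up to F♯.
Step away and step back to the same note — a neighbor tone (lower neighbor).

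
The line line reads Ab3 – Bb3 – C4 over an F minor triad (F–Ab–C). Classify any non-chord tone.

Bb3 is a passing tone.

The harmony at that moment is F minor triad (F, Ab, C); Bb3 is not a chord tone.
It is approached by step up from Ab3 and left by step up to C4.
Step in, step out in the same direction — a passing tone.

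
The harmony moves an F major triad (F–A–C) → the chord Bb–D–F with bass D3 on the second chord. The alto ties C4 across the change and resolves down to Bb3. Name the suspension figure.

7–6 suspension.

At the second chord the bass is D3. The suspended C4 lies a seventh above the bass; after resolving down by step to Bb3, the interval above the bass becomes a sixth.
Suspension figures are named by those two intervals: 7–6.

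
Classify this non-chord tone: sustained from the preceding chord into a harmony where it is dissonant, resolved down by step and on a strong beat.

Suspension.

Approach: by preparation — the pitch is first a chord tone, then held (tied or repeated) while the harmony changes under it. Departure: down by step. Metric position: strong.
A prepared dissonance that resolves downward by step — a suspension. (The same figure resolving upward would be a retardation.)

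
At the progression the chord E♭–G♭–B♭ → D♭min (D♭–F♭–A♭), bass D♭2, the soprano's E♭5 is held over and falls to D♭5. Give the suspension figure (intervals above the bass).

At the second chord the bass is D♭2. The suspended E♭5 lies a ninth above the bass; after resolving down by step to D♭5, the interval above the bass becomes an octave.
Suspension figures are named by those two intervals: 9–8.

9–8 suspension.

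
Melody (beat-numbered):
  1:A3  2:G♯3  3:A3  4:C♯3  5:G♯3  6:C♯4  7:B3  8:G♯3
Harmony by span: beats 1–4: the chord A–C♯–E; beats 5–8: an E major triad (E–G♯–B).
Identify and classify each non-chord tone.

G♯3 (beat 2) — neighbor tone; C♯4 (beat 6) — appoggiatura.

The harmony at that moment is A major triad (A, C♯, E); G♯3 is not a chord tone.
It is approached by step down from A3 and left by step up to A3.
Step away and step back to the same note — a neighbor tone (lower neighbor).
The harmony at that moment is E major triad (E, G♯, B); C♯4 is not a chord tone.
It is approached by leap up from G♯3 and left by step down to B3.
Leap in, step out — an appoggiatura.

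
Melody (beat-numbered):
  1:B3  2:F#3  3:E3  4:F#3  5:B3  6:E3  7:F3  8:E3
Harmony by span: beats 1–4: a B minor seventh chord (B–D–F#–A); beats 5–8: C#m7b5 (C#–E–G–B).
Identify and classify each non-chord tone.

The harmony at that moment is B minor seventh chord (B, D, F#, A); E3 is not a chord tone.
It is approached by step down from F#3 and left by step up to F#3.
Step away and step back to the same note — a neighbor tone (lower neighbor).
The harmony at that moment is C# half-diminished seventh chord (C#, E, G, B); F3 is not a chord tone.
It is approached by step up from E3 and left by step down to E3.
Step away and step back to the same note — a neighbor tone (upper neighbor).

E3 (beat 3) — neighbor tone; F3 (beat 7) — neighbor tone.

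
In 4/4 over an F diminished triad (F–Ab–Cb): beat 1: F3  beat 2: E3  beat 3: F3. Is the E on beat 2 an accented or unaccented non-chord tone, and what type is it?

Unaccented neighbor tone.

The harmony at that moment is F diminished triad (F, Ab, Cb); E3 is not a chord tone.
It is approached by step down from F3 and left by step up to F3.
Step away and step back to the same note — a neighbor tone (lower neighbor).
It falls on a weak beat, so it is unaccented.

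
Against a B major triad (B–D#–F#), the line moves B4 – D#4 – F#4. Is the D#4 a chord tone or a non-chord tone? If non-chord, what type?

Chord tone (the third of B major triad).

B major triad contains B, D#, F#; D# is the third, so it is a chord tone.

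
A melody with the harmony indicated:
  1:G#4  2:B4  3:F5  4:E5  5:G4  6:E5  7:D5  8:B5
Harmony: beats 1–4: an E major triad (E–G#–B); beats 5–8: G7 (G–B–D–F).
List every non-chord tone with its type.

F5 (beat 3) — appoggiatura; E5 (beat 6) — appoggiatura.

The harmony at that moment is E major triad (E, G#, B); F5 is not a chord tone.
It is approached by leap up from B4 and left by step down to E5.
Leap in, step out — an appoggiatura.
The harmony at that moment is G dominant seventh chord (G, B, D, F); E5 is not a chord tone.
It is approached by leap up from G4 and left by step down to D5.
Leap in, step out — an appoggiatura.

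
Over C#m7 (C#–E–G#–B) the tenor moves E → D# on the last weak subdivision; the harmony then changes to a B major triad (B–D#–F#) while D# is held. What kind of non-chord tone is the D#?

D# is an anticipation.

The harmony at that moment is C# minor seventh chord (C#, E, G#, B); D# is not a chord tone.
It is approached by step down from E and then sustained as the same pitch into the next harmony.
Arriving early and becoming a chord tone when the harmony changes — an anticipation.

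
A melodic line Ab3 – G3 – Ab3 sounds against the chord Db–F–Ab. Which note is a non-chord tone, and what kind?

The harmony at that moment is Db major triad (Db, F, Ab); G3 is not a chord tone.
It is approached by step down from Ab3 and left by step up to Ab3.
Step away and step back to the same note — a neighbor tone (lower neighbor).

G3 is a neighbor tone.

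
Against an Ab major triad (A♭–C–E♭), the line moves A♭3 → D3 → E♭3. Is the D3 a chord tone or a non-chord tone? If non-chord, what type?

The harmony at that moment is A♭ major triad (A♭, C, E♭); D3 is not a chord tone.
It is approached by leap down from A♭3 and left by step up to E♭3.
Leap in, step out — an appoggiatura.

Non-chord tone — an appoggiatura.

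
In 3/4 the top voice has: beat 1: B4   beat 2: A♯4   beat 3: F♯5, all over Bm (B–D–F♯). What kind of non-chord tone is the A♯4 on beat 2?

Escape tone.

The harmony at that moment is B minor triad (B, D, F♯); A♯4 is not a chord tone.
It is approached by step down from B4 and left by leap up to F♯5.
Step in, leap out, on a weak beat — an escape tone.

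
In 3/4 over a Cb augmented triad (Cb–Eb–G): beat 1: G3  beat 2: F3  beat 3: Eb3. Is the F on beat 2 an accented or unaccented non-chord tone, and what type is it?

The harmony at that moment is Cb augmented triad (Cb, Eb, G); F3 is not a chord tone.
It is approached by step down from G3 and left by step down to Eb3.
Step in, step out in the same direction — a passing tone.
It falls on a weak beat, so it is unaccented.

Unaccented passing tone.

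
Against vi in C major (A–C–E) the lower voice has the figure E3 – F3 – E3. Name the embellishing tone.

The harmony at that moment is A minor triad (A, C, E); F3 is not a chord tone.
It is approached by step up from E3 and left by step down to E3.
Step away and step back to the same note — a neighbor tone (upper neighbor).

F3 is a neighbor tone.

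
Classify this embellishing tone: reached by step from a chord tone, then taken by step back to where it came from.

Approach: by step. Departure: by step in the opposite direction, back to the starting pitch.
Stepwise on both sides but reversing to return to the same chord tone — a neighbor tone. (Had it continued onward in the same direction it would be a passing tone instead.)

Neighbor tone.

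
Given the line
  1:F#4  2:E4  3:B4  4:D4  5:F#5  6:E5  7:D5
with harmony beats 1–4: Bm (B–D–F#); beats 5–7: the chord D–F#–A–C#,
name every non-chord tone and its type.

The harmony at that moment is B minor triad (B, D, F#); E4 is not a chord tone.
It is approached by step down from F#4 and left by leap up to B4.
Step in, leap out — an escape tone.
The harmony at that moment is D major seventh chord (D, F#, A, C#); E5 is not a chord tone.
It is approached by step down from F#5 and left by step down to D5.
Step in, step out in the same direction — a passing tone.

E4 (beat 2) — escape tone; E5 (beat 6) — passing tone.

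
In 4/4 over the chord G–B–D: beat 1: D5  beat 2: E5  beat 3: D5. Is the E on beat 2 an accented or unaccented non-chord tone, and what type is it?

Unaccented neighbor tone.

The harmony at that moment is G major triad (G, B, D); E5 is not a chord tone.
It is approached by step up from D5 and left by step down to D5.
Step away and step back to the same note — a neighbor tone (upper neighbor).
It falls on a weak beat, so it is unaccented.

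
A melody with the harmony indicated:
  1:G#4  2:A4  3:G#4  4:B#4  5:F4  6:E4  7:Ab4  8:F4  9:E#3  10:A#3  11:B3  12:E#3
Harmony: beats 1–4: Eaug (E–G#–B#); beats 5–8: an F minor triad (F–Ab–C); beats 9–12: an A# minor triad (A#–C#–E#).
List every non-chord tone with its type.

The harmony at that moment is E augmented triad (E, G#, B#); A4 is not a chord tone.
It is approached by step up from G#4 and left by step down to G#4.
Step away and step back to the same note — a neighbor tone (upper neighbor).
The harmony at that moment is F minor triad (F, Ab, C); E4 is not a chord tone.
It is approached by step down from F4 and left by leap up to Ab4.
Step in, leap out — an escape tone.
The harmony at that moment is A# minor triad (A#, C#, E#); B3 is not a chord tone.
It is approached by step up from A#3 and left by leap down to E#3.
Step in, leap out — an escape tone.

A4 (beat 2) — neighbor tone; E4 (beat 6) — escape tone; B3 (beat 11) — escape tone.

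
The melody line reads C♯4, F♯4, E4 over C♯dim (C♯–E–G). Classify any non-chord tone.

The harmony at that moment is C♯ diminished triad (C♯, E, G); F♯4 is not a chord tone.
It is approached by leap up from C♯4 and left by step down to E4.
Leap in, step out — an appoggiatura.

F♯4 is an appoggiatura.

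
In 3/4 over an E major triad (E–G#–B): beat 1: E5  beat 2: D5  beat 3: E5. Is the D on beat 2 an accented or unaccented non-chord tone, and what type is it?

The harmony at that moment is E major triad (E, G#, B); D5 is not a chord tone.
It is approached by step down from E5 and left by step up to E5.
Step away and step back to the same note — a neighbor tone (lower neighbor).
It falls on a weak beat, so it is unaccented.

Unaccented neighbor tone.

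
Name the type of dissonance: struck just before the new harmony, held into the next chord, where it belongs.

Approach: ahead of the chord change (typically by step), so it is dissonant against the current harmony. Departure: none — the same pitch is restated or held and is a chord tone of the new harmony.
Dissonant first, consonant once the harmony catches up: the note simply arrives early — an anticipation. (The reverse timing, consonant first and dissonant after the change, would be a suspension or retardation.)

Anticipation.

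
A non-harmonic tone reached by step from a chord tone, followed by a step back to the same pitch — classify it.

Neighbor tone.

Approach: by step. Departure: by step in the opposite direction, back to the starting pitch.
Stepwise on both sides but reversing to return to the same chord tone — a neighbor tone. (Had it continued onward in the same direction it would be a passing tone instead.)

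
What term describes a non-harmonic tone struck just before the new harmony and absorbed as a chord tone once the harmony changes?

Anticipation.

Approach: ahead of the chord change (typically by step), so it is dissonant against the current harmony. Departure: none — the same pitch is restated or held and is a chord tone of the new harmony.
Dissonant first, consonant once the harmony catches up: the note simply arrives early — an anticipation. (The reverse timing, consonant first and dissonant after the change, would be a suspension or retardation.)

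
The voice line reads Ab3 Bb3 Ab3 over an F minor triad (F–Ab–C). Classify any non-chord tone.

Bb3 is a neighbor tone.

The harmony at that moment is F minor triad (F, Ab, C); Bb3 is not a chord tone.
It is approached by step up from Ab3 and left by step down to Ab3.
Step away and step back to the same note — a neighbor tone (upper neighbor).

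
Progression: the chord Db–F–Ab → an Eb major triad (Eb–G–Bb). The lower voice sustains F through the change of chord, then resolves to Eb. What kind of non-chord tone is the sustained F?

The harmony at that moment is Eb major triad (Eb, G, Bb); F is not a chord tone.
It is held over (the same pitch as the preceding F) and left by step down to Eb.
Held over from the previous chord and resolving down by step — a suspension.

F is a suspension.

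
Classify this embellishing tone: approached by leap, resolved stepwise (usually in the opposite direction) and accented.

Approach: by leap. Departure: by step. Metric position: strong.
Leap in, step out, in a metrically strong position — an appoggiatura. (It is the mirror image of the escape tone, which steps in and leaps out from a weak position.)

Appoggiatura.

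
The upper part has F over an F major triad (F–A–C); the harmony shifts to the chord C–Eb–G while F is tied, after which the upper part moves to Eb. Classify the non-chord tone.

The harmony at that moment is C minor triad (C, Eb, G); F is not a chord tone.
It is held over (the same pitch as the preceding F) and left by step down to Eb.
Held over from the previous chord and resolving down by step — a suspension.

F is a suspension.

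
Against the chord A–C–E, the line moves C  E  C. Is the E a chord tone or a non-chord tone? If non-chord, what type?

A minor triad contains A, C, E; E is the fifth, so it is a chord tone.

Chord tone (the fifth of A minor triad).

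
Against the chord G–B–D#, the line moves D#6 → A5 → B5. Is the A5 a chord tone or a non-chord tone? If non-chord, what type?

Non-chord tone — an appoggiatura.

The harmony at that moment is G augmented triad (G, B, D#); A5 is not a chord tone.
It is approached by leap down from D#6 and left by step up to B5.
Leap in, step out — an appoggiatura.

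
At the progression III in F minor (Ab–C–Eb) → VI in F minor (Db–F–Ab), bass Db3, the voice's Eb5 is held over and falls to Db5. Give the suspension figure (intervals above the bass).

9–8 suspension.

At the second chord the bass is Db3. The suspended Eb5 lies a ninth above the bass; after resolving down by step to Db5, the interval above the bass becomes an octave.
Suspension figures are named by those two intervals: 9–8.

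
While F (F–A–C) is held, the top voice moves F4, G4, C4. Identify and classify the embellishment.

The harmony at that moment is F major triad (F, A, C); G4 is not a chord tone.
It is approached by step up from F4 and left by leap down to C4.
Step in, leap out — an escape tone.

G4 is an escape tone.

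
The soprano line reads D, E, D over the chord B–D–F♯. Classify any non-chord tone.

The harmony at that moment is B minor triad (B, D, F♯); E is not a chord tone.
It is approached by step up from D and left by step down to D.
Step away and step back to the same note — a neighbor tone (upper neighbor).

E is a neighbor tone.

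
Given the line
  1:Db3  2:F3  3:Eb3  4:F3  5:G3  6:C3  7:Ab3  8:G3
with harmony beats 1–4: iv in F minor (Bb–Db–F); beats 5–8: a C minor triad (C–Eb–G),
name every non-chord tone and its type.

Eb3 (beat 3) — neighbor tone; Ab3 (beat 7) — appoggiatura.

The harmony at that moment is Bb minor triad (Bb, Db, F); Eb3 is not a chord tone.
It is approached by step down from F3 and left by step up to F3.
Step away and step back to the same note — a neighbor tone (lower neighbor).
The harmony at that moment is C minor triad (C, Eb, G); Ab3 is not a chord tone.
It is approached by leap up from C3 and left by step down to G3.
Leap in, step out — an appoggiatura.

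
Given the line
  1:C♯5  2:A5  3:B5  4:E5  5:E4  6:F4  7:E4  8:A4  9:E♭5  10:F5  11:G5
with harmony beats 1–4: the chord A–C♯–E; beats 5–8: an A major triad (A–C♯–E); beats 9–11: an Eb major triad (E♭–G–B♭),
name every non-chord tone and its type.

The harmony at that moment is A major triad (A, C♯, E); B5 is not a chord tone.
It is approached by step up from A5 and left by leap down to E5.
Step in, leap out — an escape tone.
The harmony at that moment is A major triad (A, C♯, E); F4 is not a chord tone.
It is approached by step up from E4 and left by step down to E4.
Step away and step back to the same note — a neighbor tone (upper neighbor).
The harmony at that moment is E♭ major triad (E♭, G, B♭); F5 is not a chord tone.
It is approached by step up from E♭5 and left by step up to G5.
Step in, step out in the same direction — a passing tone.

B5 (beat 3) — escape tone; F4 (beat 6) — neighbor tone; F5 (beat 10) — passing tone.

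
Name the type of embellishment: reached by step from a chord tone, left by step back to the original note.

Neighbor tone.

Approach: by step. Departure: by step in the opposite direction, back to the starting pitch.
Stepwise on both sides but reversing to return to the same chord tone — a neighbor tone. (Had it continued onward in the same direction it would be a passing tone instead.)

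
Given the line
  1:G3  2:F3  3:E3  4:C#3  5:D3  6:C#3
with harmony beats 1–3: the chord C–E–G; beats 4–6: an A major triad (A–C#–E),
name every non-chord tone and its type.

The harmony at that moment is C major triad (C, E, G); F3 is not a chord tone.
It is approached by step down from G3 and left by step down to E3.
Step in, step out in the same direction — a passing tone.
The harmony at that moment is A major triad (A, C#, E); D3 is not a chord tone.
It is approached by step up from C#3 and left by step down to C#3.
Step away and step back to the same note — a neighbor tone (upper neighbor).

F3 (beat 2) — passing tone; D3 (beat 5) — neighbor tone.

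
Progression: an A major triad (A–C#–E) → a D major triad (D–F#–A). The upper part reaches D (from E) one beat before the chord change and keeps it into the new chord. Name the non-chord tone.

D is an anticipation.

The harmony at that moment is A major triad (A, C#, E); D is not a chord tone.
It is approached by step down from E and then sustained as the same pitch into the next harmony.
Arriving early and becoming a chord tone when the harmony changes — an anticipation.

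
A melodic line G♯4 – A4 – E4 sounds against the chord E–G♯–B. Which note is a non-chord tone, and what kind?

The harmony at that moment is E major triad (E, G♯, B); A4 is not a chord tone.
It is approached by step up from G♯4 and left by leap down to E4.
Step in, leap out — an escape tone.

A4 is an escape tone.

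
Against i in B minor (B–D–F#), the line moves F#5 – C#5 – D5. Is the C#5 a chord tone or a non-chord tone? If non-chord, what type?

Non-chord tone — an appoggiatura.

The harmony at that moment is B minor triad (B, D, F#); C#5 is not a chord tone.
It is approached by leap down from F#5 and left by step up to D5.
Leap in, step out — an appoggiatura.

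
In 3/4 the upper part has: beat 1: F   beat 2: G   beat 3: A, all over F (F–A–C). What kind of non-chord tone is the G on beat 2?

The harmony at that moment is F major triad (F, A, C); G is not a chord tone.
It is approached by step up from F and left by step up to A.
Step in, step out in the same direction — a passing tone.

Passing tone.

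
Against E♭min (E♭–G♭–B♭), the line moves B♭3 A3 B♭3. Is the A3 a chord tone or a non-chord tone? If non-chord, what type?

Non-chord tone — a neighbor tone.

The harmony at that moment is E♭ minor triad (E♭, G♭, B♭); A3 is not a chord tone.
It is approached by step down from B♭3 and left by step up to B♭3.
Step away and step back to the same note — a neighbor tone (lower neighbor).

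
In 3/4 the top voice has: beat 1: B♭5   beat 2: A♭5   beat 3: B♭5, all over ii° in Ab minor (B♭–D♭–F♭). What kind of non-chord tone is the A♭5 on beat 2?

The harmony at that moment is B♭ diminished triad (B♭, D♭, F♭); A♭5 is not a chord tone.
It is approached by step down from B♭5 and left by step up to B♭5.
Step away and step back to the same note — a neighbor tone (lower neighbor).

Lower neighbor tone.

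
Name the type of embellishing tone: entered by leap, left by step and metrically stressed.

Approach: by leap. Departure: by step. Metric position: strong.
Leap in, step out, in a metrically strong position — an appoggiatura. (It is the mirror image of the escape tone, which steps in and leaps out from a weak position.)

Appoggiatura.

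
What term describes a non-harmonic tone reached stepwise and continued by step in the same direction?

Approach: by step. Departure: by step, continuing in the same direction.
Stepwise on both sides with no change of direction means the note fills in the space between two different chord tones — a passing tone. (Had it turned back to its starting note it would be a neighbor tone instead.)

Passing tone.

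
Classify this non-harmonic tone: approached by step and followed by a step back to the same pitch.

Approach: by step. Departure: by step in the opposite direction, back to the starting pitch.
Stepwise on both sides but reversing to return to the same chord tone — a neighbor tone. (Had it continued onward in the same direction it would be a passing tone instead.)

Neighbor tone.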